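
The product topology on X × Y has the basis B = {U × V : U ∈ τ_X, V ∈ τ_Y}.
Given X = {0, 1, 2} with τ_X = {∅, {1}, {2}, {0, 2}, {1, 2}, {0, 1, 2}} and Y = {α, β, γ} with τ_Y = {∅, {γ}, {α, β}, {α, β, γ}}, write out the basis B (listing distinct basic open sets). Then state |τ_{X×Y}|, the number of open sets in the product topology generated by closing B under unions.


Basis B = {∅ × ∅, {1} × {γ}, {2} × {γ}, {0, 2} × {γ}, {1} × {α, β}, {1, 2} × {γ}, {2} × {α, β}, {0, 1, 2} × {γ}, {1} × {α, β, γ}, {2} × {α, β, γ}, {0, 2} × {α, β}, {1, 2} × {α, β}, {0, 2} × {α, β, γ}, {0, 1, 2} × {α, β}, {1, 2} × {α, β, γ}, {0, 1, 2} × {α, β, γ}}; |τ_{X×Y}| = 36.

Enumerate products U × V with U ∈ τ_X, V ∈ τ_Y (deduplicated):
  ∅ × ∅ = {} (∅)
  {1} × {γ} = {(1,γ)}
  {2} × {γ} = {(2,γ)}
  {0, 2} × {γ} = {(0,γ), (2,γ)}
  {1} × {α, β} = {(1,α), (1,β)}
  {1, 2} × {γ} = {(1,γ), (2,γ)}
  {2} × {α, β} = {(2,α), (2,β)}
  {0, 1, 2} × {γ} = {(0,γ), (1,γ), (2,γ)}
  {1} × {α, β, γ} = {(1,α), (1,β), (1,γ)}
  {2} × {α, β, γ} = {(2,α), (2,β), (2,γ)}
  {0, 2} × {α, β} = {(0,α), (0,β), (2,α), (2,β)}
  {1, 2} × {α, β} = {(1,α), (1,β), (2,α), (2,β)}
  {0, 2} × {α, β, γ} = {(0,α), (0,β), (0,γ), (2,α), (2,β), (2,γ)}
  {0, 1, 2} × {α, β} = {(0,α), (0,β), (1,α), (1,β), (2,α), (2,β)}
  {1, 2} × {α, β, γ} = {(1,α), (1,β), (1,γ), (2,α), (2,β), (2,γ)}
  {0, 1, 2} × {α, β, γ} = {(0,α), (0,β), (0,γ), (1,α), (1,β), (1,γ), (2,α), (2,β), (2,γ)}
These 16 distinct sets form the basis B.
Close under arbitrary unions to get τ_{X×Y}; counting gives |τ_{X×Y}| = 36.


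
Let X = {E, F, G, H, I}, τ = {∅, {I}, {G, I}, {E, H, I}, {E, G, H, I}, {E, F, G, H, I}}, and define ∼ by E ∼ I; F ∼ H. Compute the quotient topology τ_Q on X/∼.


X/∼ = {[E=I], [F=H], [G]}; |τ_Q| = 2.

Equivalence classes: [E=I], [F=H], [G].
Quotient map π: X → X/∼ sends E ↦ [E=I], F ↦ [F=H], G ↦ [G], H ↦ [F=H], I ↦ [E=I].
For each subset V ⊆ X/∼, compute π^{-1}(V) ⊆ X and check whether π^{-1}(V) ∈ τ. V is open in τ_Q iff π^{-1}(V) ∈ τ.
  V = {}: π^{-1}(V) = ∅ ∈ τ ✓.
  V = {[E=I]}: π^{-1}(V) = {E, I} ∉ τ ✗.
  V = {[F=H]}: π^{-1}(V) = {F, H} ∉ τ ✗.
  V = {[E=I], [F=H]}: π^{-1}(V) = {E, F, H, I} ∉ τ ✗.
  V = {[G]}: π^{-1}(V) = {G} ∉ τ ✗.
  V = {[E=I], [G]}: π^{-1}(V) = {E, G, I} ∉ τ ✗.
  V = {[F=H], [G]}: π^{-1}(V) = {F, G, H} ∉ τ ✗.
  V = {[E=I], [F=H], [G]}: π^{-1}(V) = {E, F, G, H, I} ∈ τ ✓.
Open sets in the quotient: τ_Q = {{}, {[E=I], [F=H], [G]}} (2 elements).


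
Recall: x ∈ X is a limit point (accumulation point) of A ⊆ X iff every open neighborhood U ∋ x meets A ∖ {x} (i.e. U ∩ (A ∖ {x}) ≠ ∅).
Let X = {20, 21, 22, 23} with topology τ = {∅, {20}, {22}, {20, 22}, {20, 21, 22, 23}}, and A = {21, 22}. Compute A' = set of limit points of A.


A' = {21, 23}

For each x ∈ X, list the open sets U ∈ τ with x ∈ U, then check whether U ∩ (A ∖ {x}) ≠ ∅ for every such U.
  x = 20: open {20} ∋ x has {20} ∩ (A ∖ {20}) = ∅, so x is NOT a limit point.
  x = 21: opens ∋ x are {20, 21, 22, 23}; each meets A ∖ {21}, so x IS a limit point.
  x = 22: open {22} ∋ x has {22} ∩ (A ∖ {22}) = ∅, so x is NOT a limit point.
  x = 23: opens ∋ x are {20, 21, 22, 23}; each meets A ∖ {23}, so x IS a limit point.
Collecting: A' = {21, 23}.


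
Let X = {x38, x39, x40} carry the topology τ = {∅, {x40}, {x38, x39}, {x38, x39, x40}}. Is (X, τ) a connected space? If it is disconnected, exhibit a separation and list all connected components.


(X, τ) is disconnected; components = [{x40}, {x38, x39}].

Find clopen sets (U ∈ τ with X ∖ U ∈ τ):
  U = ∅, X ∖ U = {x38, x39, x40} — both open, so U is clopen.
  U = {x40}, X ∖ U = {x38, x39} — both open, so U is clopen.
  U = {x38, x39}, X ∖ U = {x40} — both open, so U is clopen.
  U = {x38, x39, x40}, X ∖ U = ∅ — both open, so U is clopen.
Nontrivial clopen(s) exist: e.g. {x40}. So (X, τ) is disconnected.
Compute connected components by grouping points that agree on all clopens:
  component: {x40}
  component: {x38, x39}


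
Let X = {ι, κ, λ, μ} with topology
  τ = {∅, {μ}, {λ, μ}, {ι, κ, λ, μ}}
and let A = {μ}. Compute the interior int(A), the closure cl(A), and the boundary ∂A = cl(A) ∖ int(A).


int(A) = {μ}, cl(A) = {ι, κ, λ, μ}, ∂A = {ι, κ, λ}.

Closed sets in (X, τ) are complements of opens:
  closed(X, τ) = {∅, {ι, κ}, {ι, κ, λ}, {ι, κ, λ, μ}}.
int(A) = ⋃ {U ∈ τ : U ⊆ A}. Opens contained in A: ∅, {μ}.
Taking the union of these: int(A) = {μ}.
cl(A) = ⋂ {C closed : A ⊆ C}. Closed sets containing A: {ι, κ, λ, μ}.
Intersecting these: cl(A) = {ι, κ, λ, μ}.
∂A = cl(A) ∖ int(A) = {ι, κ, λ, μ} ∖ {μ} = {ι, κ, λ}.


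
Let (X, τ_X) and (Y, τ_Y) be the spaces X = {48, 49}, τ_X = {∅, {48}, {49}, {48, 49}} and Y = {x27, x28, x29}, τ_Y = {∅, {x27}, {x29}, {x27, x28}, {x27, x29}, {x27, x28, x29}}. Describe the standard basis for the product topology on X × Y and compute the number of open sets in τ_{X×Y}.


Basis B = {∅ × ∅, {48} × {x27}, {48} × {x29}, {49} × {x27}, {49} × {x29}, {48} × {x27, x28}, {48} × {x27, x29}, {48, 49} × {x27}, {48, 49} × {x29}, {49} × {x27, x28}, {49} × {x27, x29}, {48} × {x27, x28, x29}, {49} × {x27, x28, x29}, {48, 49} × {x27, x28}, {48, 49} × {x27, x29}, {48, 49} × {x27, x28, x29}}; |τ_{X×Y}| = 36.

Enumerate products U × V with U ∈ τ_X, V ∈ τ_Y (deduplicated):
  ∅ × ∅ = {} (∅)
  {48} × {x27} = {(48,x27)}
  {48} × {x29} = {(48,x29)}
  {49} × {x27} = {(49,x27)}
  {49} × {x29} = {(49,x29)}
  {48} × {x27, x28} = {(48,x27), (48,x28)}
  {48} × {x27, x29} = {(48,x27), (48,x29)}
  {48, 49} × {x27} = {(48,x27), (49,x27)}
  {48, 49} × {x29} = {(48,x29), (49,x29)}
  {49} × {x27, x28} = {(49,x27), (49,x28)}
  {49} × {x27, x29} = {(49,x27), (49,x29)}
  {48} × {x27, x28, x29} = {(48,x27), (48,x28), (48,x29)}
  {49} × {x27, x28, x29} = {(49,x27), (49,x28), (49,x29)}
  {48, 49} × {x27, x28} = {(48,x27), (48,x28), (49,x27), (49,x28)}
  {48, 49} × {x27, x29} = {(48,x27), (48,x29), (49,x27), (49,x29)}
  {48, 49} × {x27, x28, x29} = {(48,x27), (48,x28), (48,x29), (49,x27), (49,x28), (49,x29)}
These 16 distinct sets form the basis B.
Close under arbitrary unions to get τ_{X×Y}; counting gives |τ_{X×Y}| = 36.


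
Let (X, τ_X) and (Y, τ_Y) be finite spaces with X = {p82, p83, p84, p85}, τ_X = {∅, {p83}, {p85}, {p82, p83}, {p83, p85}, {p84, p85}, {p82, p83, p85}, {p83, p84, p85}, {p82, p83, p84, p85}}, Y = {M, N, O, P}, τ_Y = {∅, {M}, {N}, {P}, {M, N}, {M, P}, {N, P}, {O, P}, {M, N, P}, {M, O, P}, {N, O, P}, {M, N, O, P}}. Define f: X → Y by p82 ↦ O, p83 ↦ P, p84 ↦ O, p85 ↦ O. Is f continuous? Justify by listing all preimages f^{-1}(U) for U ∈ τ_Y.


f IS continuous.

Compute f^{-1}(U) for each U ∈ τ_Y:
  U = ∅: f^{-1}(U) = ∅ ∈ τ_X ✓.
  U = {M}: f^{-1}(U) = ∅ ∈ τ_X ✓.
  U = {N}: f^{-1}(U) = ∅ ∈ τ_X ✓.
  U = {P}: f^{-1}(U) = {p83} ∈ τ_X ✓.
  U = {M, N}: f^{-1}(U) = ∅ ∈ τ_X ✓.
  U = {M, P}: f^{-1}(U) = {p83} ∈ τ_X ✓.
  U = {N, P}: f^{-1}(U) = {p83} ∈ τ_X ✓.
  U = {O, P}: f^{-1}(U) = {p82, p83, p84, p85} ∈ τ_X ✓.
  U = {M, N, P}: f^{-1}(U) = {p83} ∈ τ_X ✓.
  U = {M, O, P}: f^{-1}(U) = {p82, p83, p84, p85} ∈ τ_X ✓.
  U = {N, O, P}: f^{-1}(U) = {p82, p83, p84, p85} ∈ τ_X ✓.
  U = {M, N, O, P}: f^{-1}(U) = {p82, p83, p84, p85} ∈ τ_X ✓.
Every preimage lies in τ_X, so f IS continuous.


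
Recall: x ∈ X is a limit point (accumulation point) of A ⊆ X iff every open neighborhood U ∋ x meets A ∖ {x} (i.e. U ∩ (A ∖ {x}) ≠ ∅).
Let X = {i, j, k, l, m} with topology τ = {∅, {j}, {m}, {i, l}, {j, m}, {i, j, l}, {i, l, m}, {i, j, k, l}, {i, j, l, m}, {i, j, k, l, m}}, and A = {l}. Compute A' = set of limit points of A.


A' = {i, k}

For each x ∈ X, list the open sets U ∈ τ with x ∈ U, then check whether U ∩ (A ∖ {x}) ≠ ∅ for every such U.
  x = i: opens ∋ x are {i, l}, {i, j, l}, {i, l, m}, {i, j, k, l}, {i, j, l, m}, {i, j, k, l, m}; each meets A ∖ {i}, so x IS a limit point.
  x = j: open {j} ∋ x has {j} ∩ (A ∖ {j}) = ∅, so x is NOT a limit point.
  x = k: opens ∋ x are {i, j, k, l}, {i, j, k, l, m}; each meets A ∖ {k}, so x IS a limit point.
  x = l: open {i, l} ∋ x has {i, l} ∩ (A ∖ {l}) = ∅, so x is NOT a limit point.
  x = m: open {m} ∋ x has {m} ∩ (A ∖ {m}) = ∅, so x is NOT a limit point.
Collecting: A' = {i, k}.


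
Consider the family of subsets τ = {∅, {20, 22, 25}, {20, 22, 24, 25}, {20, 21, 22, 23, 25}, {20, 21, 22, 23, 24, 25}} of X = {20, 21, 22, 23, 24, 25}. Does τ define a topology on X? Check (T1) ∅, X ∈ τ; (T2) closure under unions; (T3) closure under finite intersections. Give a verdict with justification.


τ IS a topology on X.

Axiom (T1): ∅ ∈ τ? Yes; X ∈ τ? Yes.
Axiom (T2/T3): check pairwise unions and intersections of members of τ.
All pairwise intersections and unions checked — each lies in τ. Therefore τ satisfies (T1), (T2), (T3): it IS a topology on X.


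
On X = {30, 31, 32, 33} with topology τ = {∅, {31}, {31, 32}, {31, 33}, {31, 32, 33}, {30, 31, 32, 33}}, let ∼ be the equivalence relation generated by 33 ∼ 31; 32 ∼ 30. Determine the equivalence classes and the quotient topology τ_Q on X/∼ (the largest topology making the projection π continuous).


X/∼ = {[30=32], [31=33]}; |τ_Q| = 3.

Equivalence classes: [30=32], [31=33].
Quotient map π: X → X/∼ sends 30 ↦ [30=32], 31 ↦ [31=33], 32 ↦ [30=32], 33 ↦ [31=33].
For each subset V ⊆ X/∼, compute π^{-1}(V) ⊆ X and check whether π^{-1}(V) ∈ τ. V is open in τ_Q iff π^{-1}(V) ∈ τ.
  V = {}: π^{-1}(V) = ∅ ∈ τ ✓.
  V = {[30=32]}: π^{-1}(V) = {30, 32} ∉ τ ✗.
  V = {[31=33]}: π^{-1}(V) = {31, 33} ∈ τ ✓.
  V = {[30=32], [31=33]}: π^{-1}(V) = {30, 31, 32, 33} ∈ τ ✓.
Open sets in the quotient: τ_Q = {{}, {[31=33]}, {[30=32], [31=33]}} (3 elements).


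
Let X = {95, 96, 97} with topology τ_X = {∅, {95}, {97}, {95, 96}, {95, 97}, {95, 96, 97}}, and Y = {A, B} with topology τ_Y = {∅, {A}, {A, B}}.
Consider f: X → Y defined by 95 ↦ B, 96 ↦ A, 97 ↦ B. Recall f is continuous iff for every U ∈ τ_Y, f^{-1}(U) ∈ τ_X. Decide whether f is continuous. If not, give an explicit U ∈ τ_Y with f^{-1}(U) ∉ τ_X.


f is NOT continuous.

Compute f^{-1}(U) for each U ∈ τ_Y:
  U = ∅: f^{-1}(U) = ∅ ∈ τ_X ✓.
  U = {A}: f^{-1}(U) = {96} ∉ τ_X ✗.
  U = {A, B}: f^{-1}(U) = {95, 96, 97} ∈ τ_X ✓.
Found U = {A} with f^{-1}(U) = {96} not in τ_X. Therefore f is NOT continuous.


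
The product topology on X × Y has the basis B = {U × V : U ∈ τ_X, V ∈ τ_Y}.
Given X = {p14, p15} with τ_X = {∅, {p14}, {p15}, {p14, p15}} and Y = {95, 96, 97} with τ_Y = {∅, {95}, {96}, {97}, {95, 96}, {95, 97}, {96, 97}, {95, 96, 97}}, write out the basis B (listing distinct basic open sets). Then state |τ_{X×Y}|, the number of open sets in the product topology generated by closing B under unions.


Basis B = {∅ × ∅, {p14} × {95}, {p14} × {96}, {p14} × {97}, {p15} × {95}, {p15} × {96}, {p15} × {97}, {p14} × {95, 96}, {p14} × {95, 97}, {p14, p15} × {95}, {p14} × {96, 97}, {p14, p15} × {96}, {p14, p15} × {97}, {p15} × {95, 96}, {p15} × {95, 97}, {p15} × {96, 97}, {p14} × {95, 96, 97}, {p15} × {95, 96, 97}, {p14, p15} × {95, 96}, {p14, p15} × {95, 97}, {p14, p15} × {96, 97}, {p14, p15} × {95, 96, 97}}; |τ_{X×Y}| = 64.

Enumerate products U × V with U ∈ τ_X, V ∈ τ_Y (deduplicated):
  ∅ × ∅ = {} (∅)
  {p14} × {95} = {(p14,95)}
  {p14} × {96} = {(p14,96)}
  {p14} × {97} = {(p14,97)}
  {p15} × {95} = {(p15,95)}
  {p15} × {96} = {(p15,96)}
  {p15} × {97} = {(p15,97)}
  {p14} × {95, 96} = {(p14,95), (p14,96)}
  {p14} × {95, 97} = {(p14,95), (p14,97)}
  {p14, p15} × {95} = {(p14,95), (p15,95)}
  {p14} × {96, 97} = {(p14,96), (p14,97)}
  {p14, p15} × {96} = {(p14,96), (p15,96)}
  {p14, p15} × {97} = {(p14,97), (p15,97)}
  {p15} × {95, 96} = {(p15,95), (p15,96)}
  {p15} × {95, 97} = {(p15,95), (p15,97)}
  {p15} × {96, 97} = {(p15,96), (p15,97)}
  {p14} × {95, 96, 97} = {(p14,95), (p14,96), (p14,97)}
  {p15} × {95, 96, 97} = {(p15,95), (p15,96), (p15,97)}
  {p14, p15} × {95, 96} = {(p14,95), (p14,96), (p15,95), (p15,96)}
  {p14, p15} × {95, 97} = {(p14,95), (p14,97), (p15,95), (p15,97)}
  {p14, p15} × {96, 97} = {(p14,96), (p14,97), (p15,96), (p15,97)}
  {p14, p15} × {95, 96, 97} = {(p14,95), (p14,96), (p14,97), (p15,95), (p15,96), (p15,97)}
These 22 distinct sets form the basis B.
Close under arbitrary unions to get τ_{X×Y}; counting gives |τ_{X×Y}| = 64.


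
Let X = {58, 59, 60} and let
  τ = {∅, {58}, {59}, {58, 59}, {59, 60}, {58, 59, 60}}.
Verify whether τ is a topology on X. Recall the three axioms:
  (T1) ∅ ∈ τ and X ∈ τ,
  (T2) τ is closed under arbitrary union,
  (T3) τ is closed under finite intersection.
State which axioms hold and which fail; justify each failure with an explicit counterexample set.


τ IS a topology on X.

Axiom (T1): ∅ ∈ τ? Yes; X ∈ τ? Yes.
Axiom (T2/T3): check pairwise unions and intersections of members of τ.
All pairwise intersections and unions checked — each lies in τ. Therefore τ satisfies (T1), (T2), (T3): it IS a topology on X.


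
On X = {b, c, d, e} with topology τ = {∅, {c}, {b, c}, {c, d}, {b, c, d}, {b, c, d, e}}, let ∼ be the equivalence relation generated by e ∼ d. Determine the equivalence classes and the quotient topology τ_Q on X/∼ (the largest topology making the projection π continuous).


X/∼ = {[b], [c], [d=e]}; |τ_Q| = 4.

Equivalence classes: [b], [c], [d=e].
Quotient map π: X → X/∼ sends b ↦ [b], c ↦ [c], d ↦ [d=e], e ↦ [d=e].
For each subset V ⊆ X/∼, compute π^{-1}(V) ⊆ X and check whether π^{-1}(V) ∈ τ. V is open in τ_Q iff π^{-1}(V) ∈ τ.
  V = {}: π^{-1}(V) = ∅ ∈ τ ✓.
  V = {[b]}: π^{-1}(V) = {b} ∉ τ ✗.
  V = {[c]}: π^{-1}(V) = {c} ∈ τ ✓.
  V = {[b], [c]}: π^{-1}(V) = {b, c} ∈ τ ✓.
  V = {[d=e]}: π^{-1}(V) = {d, e} ∉ τ ✗.
  V = {[b], [d=e]}: π^{-1}(V) = {b, d, e} ∉ τ ✗.
  V = {[c], [d=e]}: π^{-1}(V) = {c, d, e} ∉ τ ✗.
  V = {[b], [c], [d=e]}: π^{-1}(V) = {b, c, d, e} ∈ τ ✓.
Open sets in the quotient: τ_Q = {{}, {[c]}, {[b], [c]}, {[b], [c], [d=e]}} (4 elements).


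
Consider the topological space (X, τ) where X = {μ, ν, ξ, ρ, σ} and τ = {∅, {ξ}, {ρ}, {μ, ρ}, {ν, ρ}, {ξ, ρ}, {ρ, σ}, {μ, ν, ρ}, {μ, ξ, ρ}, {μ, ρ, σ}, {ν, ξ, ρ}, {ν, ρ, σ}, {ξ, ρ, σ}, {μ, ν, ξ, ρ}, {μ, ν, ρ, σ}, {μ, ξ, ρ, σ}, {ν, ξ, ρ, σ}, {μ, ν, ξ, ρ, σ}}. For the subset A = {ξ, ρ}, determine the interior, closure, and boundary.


int(A) = {ξ, ρ}, cl(A) = {μ, ν, ξ, ρ, σ}, ∂A = {μ, ν, σ}.

Closed sets in (X, τ) are complements of opens:
  closed(X, τ) = {∅, {μ}, {ν}, {ξ}, {σ}, {μ, ν}, {μ, ξ}, {μ, σ}, {ν, ξ}, {ν, σ}, {ξ, σ}, {μ, ν, ξ}, {μ, ν, σ}, {μ, ξ, σ}, {ν, ξ, σ}, {μ, ν, ξ, σ}, {μ, ν, ρ, σ}, {μ, ν, ξ, ρ, σ}}.
int(A) = ⋃ {U ∈ τ : U ⊆ A}. Opens contained in A: ∅, {ξ}, {ρ}, {ξ, ρ}.
Taking the union of these: int(A) = {ξ, ρ}.
cl(A) = ⋂ {C closed : A ⊆ C}. Closed sets containing A: {μ, ν, ξ, ρ, σ}.
Intersecting these: cl(A) = {μ, ν, ξ, ρ, σ}.
∂A = cl(A) ∖ int(A) = {μ, ν, ξ, ρ, σ} ∖ {ξ, ρ} = {μ, ν, σ}.


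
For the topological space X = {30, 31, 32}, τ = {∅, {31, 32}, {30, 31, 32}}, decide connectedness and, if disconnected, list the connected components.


(X, τ) is connected.

Find clopen sets (U ∈ τ with X ∖ U ∈ τ):
  U = ∅, X ∖ U = {30, 31, 32} — both open, so U is clopen.
  U = {30, 31, 32}, X ∖ U = ∅ — both open, so U is clopen.
Only trivial clopens (∅ and X) exist, so (X, τ) is connected.
Compute connected components by grouping points that agree on all clopens:
  component: {30, 31, 32}


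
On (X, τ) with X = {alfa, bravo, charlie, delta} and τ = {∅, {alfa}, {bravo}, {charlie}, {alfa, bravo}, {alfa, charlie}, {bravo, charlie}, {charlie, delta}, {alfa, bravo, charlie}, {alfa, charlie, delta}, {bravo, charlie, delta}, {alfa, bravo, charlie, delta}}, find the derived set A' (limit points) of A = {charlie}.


A' = {delta}

For each x ∈ X, list the open sets U ∈ τ with x ∈ U, then check whether U ∩ (A ∖ {x}) ≠ ∅ for every such U.
  x = alfa: open {alfa} ∋ x has {alfa} ∩ (A ∖ {alfa}) = ∅, so x is NOT a limit point.
  x = bravo: open {bravo} ∋ x has {bravo} ∩ (A ∖ {bravo}) = ∅, so x is NOT a limit point.
  x = charlie: open {charlie} ∋ x has {charlie} ∩ (A ∖ {charlie}) = ∅, so x is NOT a limit point.
  x = delta: opens ∋ x are {charlie, delta}, {alfa, charlie, delta}, {bravo, charlie, delta}, {alfa, bravo, charlie, delta}; each meets A ∖ {delta}, so x IS a limit point.
Collecting: A' = {delta}.


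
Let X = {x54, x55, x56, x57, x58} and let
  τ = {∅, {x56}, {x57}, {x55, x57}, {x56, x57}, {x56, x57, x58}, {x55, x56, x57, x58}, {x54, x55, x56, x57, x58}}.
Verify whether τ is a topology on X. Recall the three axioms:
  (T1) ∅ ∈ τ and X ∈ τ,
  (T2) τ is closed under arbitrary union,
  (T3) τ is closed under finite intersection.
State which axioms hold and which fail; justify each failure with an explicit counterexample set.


τ is NOT a topology on X.

Axiom (T1): ∅ ∈ τ? Yes; X ∈ τ? Yes.
Axiom (T2/T3): check pairwise unions and intersections of members of τ.
Counterexample for (T2): {x56} ∪ {x55, x57} = {x55, x56, x57} ∉ τ. Therefore τ is NOT a topology.


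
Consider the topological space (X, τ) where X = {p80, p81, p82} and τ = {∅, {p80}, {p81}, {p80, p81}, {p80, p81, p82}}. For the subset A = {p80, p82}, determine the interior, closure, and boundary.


int(A) = {p80}, cl(A) = {p80, p82}, ∂A = {p82}.

Closed sets in (X, τ) are complements of opens:
  closed(X, τ) = {∅, {p82}, {p80, p82}, {p81, p82}, {p80, p81, p82}}.
int(A) = ⋃ {U ∈ τ : U ⊆ A}. Opens contained in A: ∅, {p80}.
Taking the union of these: int(A) = {p80}.
cl(A) = ⋂ {C closed : A ⊆ C}. Closed sets containing A: {p80, p82}, {p80, p81, p82}.
Intersecting these: cl(A) = {p80, p82}.
∂A = cl(A) ∖ int(A) = {p80, p82} ∖ {p80} = {p82}.


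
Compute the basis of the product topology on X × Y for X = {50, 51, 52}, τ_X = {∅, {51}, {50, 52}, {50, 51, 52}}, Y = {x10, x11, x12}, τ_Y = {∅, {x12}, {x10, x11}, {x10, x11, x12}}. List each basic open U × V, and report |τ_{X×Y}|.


Basis B = {∅ × ∅, {51} × {x12}, {50, 52} × {x12}, {51} × {x10, x11}, {50, 51, 52} × {x12}, {51} × {x10, x11, x12}, {50, 52} × {x10, x11}, {50, 52} × {x10, x11, x12}, {50, 51, 52} × {x10, x11}, {50, 51, 52} × {x10, x11, x12}}; |τ_{X×Y}| = 16.

Enumerate products U × V with U ∈ τ_X, V ∈ τ_Y (deduplicated):
  ∅ × ∅ = {} (∅)
  {51} × {x12} = {(51,x12)}
  {50, 52} × {x12} = {(50,x12), (52,x12)}
  {51} × {x10, x11} = {(51,x10), (51,x11)}
  {50, 51, 52} × {x12} = {(50,x12), (51,x12), (52,x12)}
  {51} × {x10, x11, x12} = {(51,x10), (51,x11), (51,x12)}
  {50, 52} × {x10, x11} = {(50,x10), (50,x11), (52,x10), (52,x11)}
  {50, 52} × {x10, x11, x12} = {(50,x10), (50,x11), (50,x12), (52,x10), (52,x11), (52,x12)}
  {50, 51, 52} × {x10, x11} = {(50,x10), (50,x11), (51,x10), (51,x11), (52,x10), (52,x11)}
  {50, 51, 52} × {x10, x11, x12} = {(50,x10), (50,x11), (50,x12), (51,x10), (51,x11), (51,x12), (52,x10), (52,x11), (52,x12)}
These 10 distinct sets form the basis B.
Close under arbitrary unions to get τ_{X×Y}; counting gives |τ_{X×Y}| = 16.


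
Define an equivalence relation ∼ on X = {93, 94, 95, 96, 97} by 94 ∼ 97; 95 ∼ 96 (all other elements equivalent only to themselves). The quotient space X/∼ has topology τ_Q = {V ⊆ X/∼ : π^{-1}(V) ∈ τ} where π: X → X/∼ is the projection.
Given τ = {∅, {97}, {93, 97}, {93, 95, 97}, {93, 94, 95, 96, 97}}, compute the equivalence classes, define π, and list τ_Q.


X/∼ = {[93], [94=97], [95=96]}; |τ_Q| = 2.

Equivalence classes: [93], [94=97], [95=96].
Quotient map π: X → X/∼ sends 93 ↦ [93], 94 ↦ [94=97], 95 ↦ [95=96], 96 ↦ [95=96], 97 ↦ [94=97].
For each subset V ⊆ X/∼, compute π^{-1}(V) ⊆ X and check whether π^{-1}(V) ∈ τ. V is open in τ_Q iff π^{-1}(V) ∈ τ.
  V = {}: π^{-1}(V) = ∅ ∈ τ ✓.
  V = {[93]}: π^{-1}(V) = {93} ∉ τ ✗.
  V = {[94=97]}: π^{-1}(V) = {94, 97} ∉ τ ✗.
  V = {[93], [94=97]}: π^{-1}(V) = {93, 94, 97} ∉ τ ✗.
  V = {[95=96]}: π^{-1}(V) = {95, 96} ∉ τ ✗.
  V = {[93], [95=96]}: π^{-1}(V) = {93, 95, 96} ∉ τ ✗.
  V = {[94=97], [95=96]}: π^{-1}(V) = {94, 95, 96, 97} ∉ τ ✗.
  V = {[93], [94=97], [95=96]}: π^{-1}(V) = {93, 94, 95, 96, 97} ∈ τ ✓.
Open sets in the quotient: τ_Q = {{}, {[93], [94=97], [95=96]}} (2 elements).


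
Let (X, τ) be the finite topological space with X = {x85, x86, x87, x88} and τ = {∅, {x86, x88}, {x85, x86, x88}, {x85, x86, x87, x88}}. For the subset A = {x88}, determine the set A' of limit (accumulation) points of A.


A' = {x85, x86, x87}

For each x ∈ X, list the open sets U ∈ τ with x ∈ U, then check whether U ∩ (A ∖ {x}) ≠ ∅ for every such U.
  x = x85: opens ∋ x are {x85, x86, x88}, {x85, x86, x87, x88}; each meets A ∖ {x85}, so x IS a limit point.
  x = x86: opens ∋ x are {x86, x88}, {x85, x86, x88}, {x85, x86, x87, x88}; each meets A ∖ {x86}, so x IS a limit point.
  x = x87: opens ∋ x are {x85, x86, x87, x88}; each meets A ∖ {x87}, so x IS a limit point.
  x = x88: open {x86, x88} ∋ x has {x86, x88} ∩ (A ∖ {x88}) = ∅, so x is NOT a limit point.
Collecting: A' = {x85, x86, x87}.


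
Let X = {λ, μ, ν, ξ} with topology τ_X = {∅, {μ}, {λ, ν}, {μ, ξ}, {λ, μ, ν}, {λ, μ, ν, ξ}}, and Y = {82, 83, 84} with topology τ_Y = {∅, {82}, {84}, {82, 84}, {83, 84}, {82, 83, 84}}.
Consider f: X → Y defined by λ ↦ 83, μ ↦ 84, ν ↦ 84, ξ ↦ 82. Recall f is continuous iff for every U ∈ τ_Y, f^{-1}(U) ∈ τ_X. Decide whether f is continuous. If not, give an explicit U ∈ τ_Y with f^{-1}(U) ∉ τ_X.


f is NOT continuous.

Compute f^{-1}(U) for each U ∈ τ_Y:
  U = ∅: f^{-1}(U) = ∅ ∈ τ_X ✓.
  U = {82}: f^{-1}(U) = {ξ} ∉ τ_X ✗.
  U = {84}: f^{-1}(U) = {μ, ν} ∉ τ_X ✗.
  U = {82, 84}: f^{-1}(U) = {μ, ν, ξ} ∉ τ_X ✗.
  U = {83, 84}: f^{-1}(U) = {λ, μ, ν} ∈ τ_X ✓.
  U = {82, 83, 84}: f^{-1}(U) = {λ, μ, ν, ξ} ∈ τ_X ✓.
Found U = {82} with f^{-1}(U) = {ξ} not in τ_X. Therefore f is NOT continuous.


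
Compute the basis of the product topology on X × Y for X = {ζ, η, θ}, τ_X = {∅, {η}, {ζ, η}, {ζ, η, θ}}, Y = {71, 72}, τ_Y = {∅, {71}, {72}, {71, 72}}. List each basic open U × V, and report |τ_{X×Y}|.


Basis B = {∅ × ∅, {η} × {71}, {η} × {72}, {ζ, η} × {71}, {ζ, η} × {72}, {η} × {71, 72}, {ζ, η, θ} × {71}, {ζ, η, θ} × {72}, {ζ, η} × {71, 72}, {ζ, η, θ} × {71, 72}}; |τ_{X×Y}| = 16.

Enumerate products U × V with U ∈ τ_X, V ∈ τ_Y (deduplicated):
  ∅ × ∅ = {} (∅)
  {η} × {71} = {(η,71)}
  {η} × {72} = {(η,72)}
  {ζ, η} × {71} = {(ζ,71), (η,71)}
  {ζ, η} × {72} = {(ζ,72), (η,72)}
  {η} × {71, 72} = {(η,71), (η,72)}
  {ζ, η, θ} × {71} = {(ζ,71), (η,71), (θ,71)}
  {ζ, η, θ} × {72} = {(ζ,72), (η,72), (θ,72)}
  {ζ, η} × {71, 72} = {(ζ,71), (ζ,72), (η,71), (η,72)}
  {ζ, η, θ} × {71, 72} = {(ζ,71), (ζ,72), (η,71), (η,72), (θ,71), (θ,72)}
These 10 distinct sets form the basis B.
Close under arbitrary unions to get τ_{X×Y}; counting gives |τ_{X×Y}| = 16.


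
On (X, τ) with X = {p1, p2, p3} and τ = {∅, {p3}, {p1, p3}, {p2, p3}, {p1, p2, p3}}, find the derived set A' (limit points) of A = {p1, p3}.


A' = {p1, p2}

For each x ∈ X, list the open sets U ∈ τ with x ∈ U, then check whether U ∩ (A ∖ {x}) ≠ ∅ for every such U.
  x = p1: opens ∋ x are {p1, p3}, {p1, p2, p3}; each meets A ∖ {p1}, so x IS a limit point.
  x = p2: opens ∋ x are {p2, p3}, {p1, p2, p3}; each meets A ∖ {p2}, so x IS a limit point.
  x = p3: open {p3} ∋ x has {p3} ∩ (A ∖ {p3}) = ∅, so x is NOT a limit point.
Collecting: A' = {p1, p2}.


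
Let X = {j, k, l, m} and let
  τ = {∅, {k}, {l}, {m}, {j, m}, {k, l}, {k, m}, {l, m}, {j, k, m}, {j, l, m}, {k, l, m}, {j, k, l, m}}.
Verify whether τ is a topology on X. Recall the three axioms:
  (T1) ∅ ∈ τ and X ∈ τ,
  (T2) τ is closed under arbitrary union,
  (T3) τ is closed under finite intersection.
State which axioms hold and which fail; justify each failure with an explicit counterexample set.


τ IS a topology on X.

Axiom (T1): ∅ ∈ τ? Yes; X ∈ τ? Yes.
Axiom (T2/T3): check pairwise unions and intersections of members of τ.
All pairwise intersections and unions checked — each lies in τ. Therefore τ satisfies (T1), (T2), (T3): it IS a topology on X.


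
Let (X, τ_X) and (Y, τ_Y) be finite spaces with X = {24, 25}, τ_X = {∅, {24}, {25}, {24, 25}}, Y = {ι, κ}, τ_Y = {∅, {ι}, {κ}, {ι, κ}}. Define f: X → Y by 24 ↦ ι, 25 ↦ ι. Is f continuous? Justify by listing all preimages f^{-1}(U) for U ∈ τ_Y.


f IS continuous.

Compute f^{-1}(U) for each U ∈ τ_Y:
  U = ∅: f^{-1}(U) = ∅ ∈ τ_X ✓.
  U = {ι}: f^{-1}(U) = {24, 25} ∈ τ_X ✓.
  U = {κ}: f^{-1}(U) = ∅ ∈ τ_X ✓.
  U = {ι, κ}: f^{-1}(U) = {24, 25} ∈ τ_X ✓.
Every preimage lies in τ_X, so f IS continuous.


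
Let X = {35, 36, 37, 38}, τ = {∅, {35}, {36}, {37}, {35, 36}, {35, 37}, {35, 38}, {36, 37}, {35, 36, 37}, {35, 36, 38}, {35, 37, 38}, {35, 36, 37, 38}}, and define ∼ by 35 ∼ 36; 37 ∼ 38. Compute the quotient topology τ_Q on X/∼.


X/∼ = {[35=36], [37=38]}; |τ_Q| = 3.

Equivalence classes: [35=36], [37=38].
Quotient map π: X → X/∼ sends 35 ↦ [35=36], 36 ↦ [35=36], 37 ↦ [37=38], 38 ↦ [37=38].
For each subset V ⊆ X/∼, compute π^{-1}(V) ⊆ X and check whether π^{-1}(V) ∈ τ. V is open in τ_Q iff π^{-1}(V) ∈ τ.
  V = {}: π^{-1}(V) = ∅ ∈ τ ✓.
  V = {[35=36]}: π^{-1}(V) = {35, 36} ∈ τ ✓.
  V = {[37=38]}: π^{-1}(V) = {37, 38} ∉ τ ✗.
  V = {[35=36], [37=38]}: π^{-1}(V) = {35, 36, 37, 38} ∈ τ ✓.
Open sets in the quotient: τ_Q = {{}, {[35=36]}, {[35=36], [37=38]}} (3 elements).


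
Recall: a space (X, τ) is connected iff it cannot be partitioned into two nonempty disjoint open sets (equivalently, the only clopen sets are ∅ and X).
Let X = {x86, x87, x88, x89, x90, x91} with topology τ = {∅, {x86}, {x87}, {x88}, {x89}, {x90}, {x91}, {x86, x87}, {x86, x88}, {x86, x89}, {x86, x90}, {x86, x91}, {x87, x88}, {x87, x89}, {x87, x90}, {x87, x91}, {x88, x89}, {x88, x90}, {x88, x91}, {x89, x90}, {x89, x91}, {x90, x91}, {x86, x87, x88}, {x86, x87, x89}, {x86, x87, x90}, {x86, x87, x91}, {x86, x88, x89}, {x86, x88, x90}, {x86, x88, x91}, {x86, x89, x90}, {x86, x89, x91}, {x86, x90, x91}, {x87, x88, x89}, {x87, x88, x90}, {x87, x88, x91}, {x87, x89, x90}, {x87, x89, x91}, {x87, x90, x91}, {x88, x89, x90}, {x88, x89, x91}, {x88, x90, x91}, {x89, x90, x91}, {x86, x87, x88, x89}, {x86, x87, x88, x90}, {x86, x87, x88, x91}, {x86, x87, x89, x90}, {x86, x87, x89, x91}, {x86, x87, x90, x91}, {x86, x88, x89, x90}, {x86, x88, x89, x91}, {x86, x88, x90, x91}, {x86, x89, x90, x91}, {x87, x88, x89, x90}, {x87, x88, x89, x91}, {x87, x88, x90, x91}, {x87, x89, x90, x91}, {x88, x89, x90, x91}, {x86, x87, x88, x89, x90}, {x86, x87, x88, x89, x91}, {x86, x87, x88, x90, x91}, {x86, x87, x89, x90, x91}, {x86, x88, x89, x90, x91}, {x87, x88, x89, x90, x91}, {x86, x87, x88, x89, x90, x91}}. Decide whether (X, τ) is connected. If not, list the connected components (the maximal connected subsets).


(X, τ) is disconnected; components = [{x86}, {x87}, {x88}, {x89}, {x90}, {x91}].

Find clopen sets (U ∈ τ with X ∖ U ∈ τ):
  U = ∅, X ∖ U = {x86, x87, x88, x89, x90, x91} — both open, so U is clopen.
  U = {x86}, X ∖ U = {x87, x88, x89, x90, x91} — both open, so U is clopen.
  U = {x87}, X ∖ U = {x86, x88, x89, x90, x91} — both open, so U is clopen.
  U = {x88}, X ∖ U = {x86, x87, x89, x90, x91} — both open, so U is clopen.
  U = {x89}, X ∖ U = {x86, x87, x88, x90, x91} — both open, so U is clopen.
  U = {x90}, X ∖ U = {x86, x87, x88, x89, x91} — both open, so U is clopen.
  U = {x91}, X ∖ U = {x86, x87, x88, x89, x90} — both open, so U is clopen.
  U = {x86, x87}, X ∖ U = {x88, x89, x90, x91} — both open, so U is clopen.
  U = {x86, x88}, X ∖ U = {x87, x89, x90, x91} — both open, so U is clopen.
  U = {x86, x89}, X ∖ U = {x87, x88, x90, x91} — both open, so U is clopen.
  U = {x86, x90}, X ∖ U = {x87, x88, x89, x91} — both open, so U is clopen.
  U = {x86, x91}, X ∖ U = {x87, x88, x89, x90} — both open, so U is clopen.
  U = {x87, x88}, X ∖ U = {x86, x89, x90, x91} — both open, so U is clopen.
  U = {x87, x89}, X ∖ U = {x86, x88, x90, x91} — both open, so U is clopen.
  U = {x87, x90}, X ∖ U = {x86, x88, x89, x91} — both open, so U is clopen.
  U = {x87, x91}, X ∖ U = {x86, x88, x89, x90} — both open, so U is clopen.
  U = {x88, x89}, X ∖ U = {x86, x87, x90, x91} — both open, so U is clopen.
  U = {x88, x90}, X ∖ U = {x86, x87, x89, x91} — both open, so U is clopen.
  U = {x88, x91}, X ∖ U = {x86, x87, x89, x90} — both open, so U is clopen.
  U = {x89, x90}, X ∖ U = {x86, x87, x88, x91} — both open, so U is clopen.
  U = {x89, x91}, X ∖ U = {x86, x87, x88, x90} — both open, so U is clopen.
  U = {x90, x91}, X ∖ U = {x86, x87, x88, x89} — both open, so U is clopen.
  U = {x86, x87, x88}, X ∖ U = {x89, x90, x91} — both open, so U is clopen.
  U = {x86, x87, x89}, X ∖ U = {x88, x90, x91} — both open, so U is clopen.
  U = {x86, x87, x90}, X ∖ U = {x88, x89, x91} — both open, so U is clopen.
  U = {x86, x87, x91}, X ∖ U = {x88, x89, x90} — both open, so U is clopen.
  U = {x86, x88, x89}, X ∖ U = {x87, x90, x91} — both open, so U is clopen.
  U = {x86, x88, x90}, X ∖ U = {x87, x89, x91} — both open, so U is clopen.
  U = {x86, x88, x91}, X ∖ U = {x87, x89, x90} — both open, so U is clopen.
  U = {x86, x89, x90}, X ∖ U = {x87, x88, x91} — both open, so U is clopen.
  U = {x86, x89, x91}, X ∖ U = {x87, x88, x90} — both open, so U is clopen.
  U = {x86, x90, x91}, X ∖ U = {x87, x88, x89} — both open, so U is clopen.
  U = {x87, x88, x89}, X ∖ U = {x86, x90, x91} — both open, so U is clopen.
  U = {x87, x88, x90}, X ∖ U = {x86, x89, x91} — both open, so U is clopen.
  U = {x87, x88, x91}, X ∖ U = {x86, x89, x90} — both open, so U is clopen.
  U = {x87, x89, x90}, X ∖ U = {x86, x88, x91} — both open, so U is clopen.
  U = {x87, x89, x91}, X ∖ U = {x86, x88, x90} — both open, so U is clopen.
  U = {x87, x90, x91}, X ∖ U = {x86, x88, x89} — both open, so U is clopen.
  U = {x88, x89, x90}, X ∖ U = {x86, x87, x91} — both open, so U is clopen.
  U = {x88, x89, x91}, X ∖ U = {x86, x87, x90} — both open, so U is clopen.
  U = {x88, x90, x91}, X ∖ U = {x86, x87, x89} — both open, so U is clopen.
  U = {x89, x90, x91}, X ∖ U = {x86, x87, x88} — both open, so U is clopen.
  U = {x86, x87, x88, x89}, X ∖ U = {x90, x91} — both open, so U is clopen.
  U = {x86, x87, x88, x90}, X ∖ U = {x89, x91} — both open, so U is clopen.
  U = {x86, x87, x88, x91}, X ∖ U = {x89, x90} — both open, so U is clopen.
  U = {x86, x87, x89, x90}, X ∖ U = {x88, x91} — both open, so U is clopen.
  U = {x86, x87, x89, x91}, X ∖ U = {x88, x90} — both open, so U is clopen.
  U = {x86, x87, x90, x91}, X ∖ U = {x88, x89} — both open, so U is clopen.
  U = {x86, x88, x89, x90}, X ∖ U = {x87, x91} — both open, so U is clopen.
  U = {x86, x88, x89, x91}, X ∖ U = {x87, x90} — both open, so U is clopen.
  U = {x86, x88, x90, x91}, X ∖ U = {x87, x89} — both open, so U is clopen.
  U = {x86, x89, x90, x91}, X ∖ U = {x87, x88} — both open, so U is clopen.
  U = {x87, x88, x89, x90}, X ∖ U = {x86, x91} — both open, so U is clopen.
  U = {x87, x88, x89, x91}, X ∖ U = {x86, x90} — both open, so U is clopen.
  U = {x87, x88, x90, x91}, X ∖ U = {x86, x89} — both open, so U is clopen.
  U = {x87, x89, x90, x91}, X ∖ U = {x86, x88} — both open, so U is clopen.
  U = {x88, x89, x90, x91}, X ∖ U = {x86, x87} — both open, so U is clopen.
  U = {x86, x87, x88, x89, x90}, X ∖ U = {x91} — both open, so U is clopen.
  U = {x86, x87, x88, x89, x91}, X ∖ U = {x90} — both open, so U is clopen.
  U = {x86, x87, x88, x90, x91}, X ∖ U = {x89} — both open, so U is clopen.
  U = {x86, x87, x89, x90, x91}, X ∖ U = {x88} — both open, so U is clopen.
  U = {x86, x88, x89, x90, x91}, X ∖ U = {x87} — both open, so U is clopen.
  U = {x87, x88, x89, x90, x91}, X ∖ U = {x86} — both open, so U is clopen.
  U = {x86, x87, x88, x89, x90, x91}, X ∖ U = ∅ — both open, so U is clopen.
Nontrivial clopen(s) exist: e.g. {x86, x88, x89, x90, x91}. So (X, τ) is disconnected.
Compute connected components by grouping points that agree on all clopens:
  component: {x86}
  component: {x87}
  component: {x88}
  component: {x89}
  component: {x90}
  component: {x91}


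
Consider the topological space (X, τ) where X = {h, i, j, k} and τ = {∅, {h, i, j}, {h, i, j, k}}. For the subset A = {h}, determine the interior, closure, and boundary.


int(A) = ∅, cl(A) = {h, i, j, k}, ∂A = {h, i, j, k}.

Closed sets in (X, τ) are complements of opens:
  closed(X, τ) = {∅, {k}, {h, i, j, k}}.
int(A) = ⋃ {U ∈ τ : U ⊆ A}. Opens contained in A: ∅.
Taking the union of these: int(A) = ∅.
cl(A) = ⋂ {C closed : A ⊆ C}. Closed sets containing A: {h, i, j, k}.
Intersecting these: cl(A) = {h, i, j, k}.
∂A = cl(A) ∖ int(A) = {h, i, j, k} ∖ ∅ = {h, i, j, k}.


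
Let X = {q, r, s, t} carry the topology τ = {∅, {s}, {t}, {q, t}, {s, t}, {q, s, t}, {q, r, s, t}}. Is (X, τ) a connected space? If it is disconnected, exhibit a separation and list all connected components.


(X, τ) is connected.

Find clopen sets (U ∈ τ with X ∖ U ∈ τ):
  U = ∅, X ∖ U = {q, r, s, t} — both open, so U is clopen.
  U = {q, r, s, t}, X ∖ U = ∅ — both open, so U is clopen.
Only trivial clopens (∅ and X) exist, so (X, τ) is connected.
Compute connected components by grouping points that agree on all clopens:
  component: {q, r, s, t}


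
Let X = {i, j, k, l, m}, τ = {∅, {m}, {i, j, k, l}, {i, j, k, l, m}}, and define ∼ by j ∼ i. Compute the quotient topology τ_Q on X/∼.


X/∼ = {[i=j], [k], [l], [m]}; |τ_Q| = 4.

Equivalence classes: [i=j], [k], [l], [m].
Quotient map π: X → X/∼ sends i ↦ [i=j], j ↦ [i=j], k ↦ [k], l ↦ [l], m ↦ [m].
For each subset V ⊆ X/∼, compute π^{-1}(V) ⊆ X and check whether π^{-1}(V) ∈ τ. V is open in τ_Q iff π^{-1}(V) ∈ τ.
  V = {}: π^{-1}(V) = ∅ ∈ τ ✓.
  V = {[i=j]}: π^{-1}(V) = {i, j} ∉ τ ✗.
  V = {[k]}: π^{-1}(V) = {k} ∉ τ ✗.
  V = {[i=j], [k]}: π^{-1}(V) = {i, j, k} ∉ τ ✗.
  V = {[l]}: π^{-1}(V) = {l} ∉ τ ✗.
  V = {[i=j], [l]}: π^{-1}(V) = {i, j, l} ∉ τ ✗.
  V = {[k], [l]}: π^{-1}(V) = {k, l} ∉ τ ✗.
  V = {[i=j], [k], [l]}: π^{-1}(V) = {i, j, k, l} ∈ τ ✓.
  V = {[m]}: π^{-1}(V) = {m} ∈ τ ✓.
  V = {[i=j], [m]}: π^{-1}(V) = {i, j, m} ∉ τ ✗.
  V = {[k], [m]}: π^{-1}(V) = {k, m} ∉ τ ✗.
  V = {[i=j], [k], [m]}: π^{-1}(V) = {i, j, k, m} ∉ τ ✗.
  V = {[l], [m]}: π^{-1}(V) = {l, m} ∉ τ ✗.
  V = {[i=j], [l], [m]}: π^{-1}(V) = {i, j, l, m} ∉ τ ✗.
  V = {[k], [l], [m]}: π^{-1}(V) = {k, l, m} ∉ τ ✗.
  V = {[i=j], [k], [l], [m]}: π^{-1}(V) = {i, j, k, l, m} ∈ τ ✓.
Open sets in the quotient: τ_Q = {{}, {[i=j], [k], [l]}, {[m]}, {[i=j], [k], [l], [m]}} (4 elements).


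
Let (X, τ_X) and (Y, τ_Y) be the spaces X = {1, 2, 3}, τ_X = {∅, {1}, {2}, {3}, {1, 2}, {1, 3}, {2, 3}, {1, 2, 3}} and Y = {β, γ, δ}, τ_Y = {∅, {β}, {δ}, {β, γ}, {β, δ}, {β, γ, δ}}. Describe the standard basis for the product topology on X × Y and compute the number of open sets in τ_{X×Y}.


Basis B = {∅ × ∅, {1} × {β}, {1} × {δ}, {2} × {β}, {2} × {δ}, {3} × {β}, {3} × {δ}, {1} × {β, γ}, {1} × {β, δ}, {1, 2} × {β}, {1, 3} × {β}, {1, 2} × {δ}, {1, 3} × {δ}, {2} × {β, γ}, {2} × {β, δ}, {2, 3} × {β}, {2, 3} × {δ}, {3} × {β, γ}, {3} × {β, δ}, {1} × {β, γ, δ}, {1, 2, 3} × {β}, {1, 2, 3} × {δ}, {2} × {β, γ, δ}, {3} × {β, γ, δ}, {1, 2} × {β, γ}, {1, 3} × {β, γ}, {1, 2} × {β, δ}, {1, 3} × {β, δ}, {2, 3} × {β, γ}, {2, 3} × {β, δ}, {1, 2} × {β, γ, δ}, {1, 3} × {β, γ, δ}, {1, 2, 3} × {β, γ}, {1, 2, 3} × {β, δ}, {2, 3} × {β, γ, δ}, {1, 2, 3} × {β, γ, δ}}; |τ_{X×Y}| = 216.

Enumerate products U × V with U ∈ τ_X, V ∈ τ_Y (deduplicated):
  ∅ × ∅ = {} (∅)
  {1} × {β} = {(1,β)}
  {1} × {δ} = {(1,δ)}
  {2} × {β} = {(2,β)}
  {2} × {δ} = {(2,δ)}
  {3} × {β} = {(3,β)}
  {3} × {δ} = {(3,δ)}
  {1} × {β, γ} = {(1,β), (1,γ)}
  {1} × {β, δ} = {(1,β), (1,δ)}
  {1, 2} × {β} = {(1,β), (2,β)}
  {1, 3} × {β} = {(1,β), (3,β)}
  {1, 2} × {δ} = {(1,δ), (2,δ)}
  {1, 3} × {δ} = {(1,δ), (3,δ)}
  {2} × {β, γ} = {(2,β), (2,γ)}
  {2} × {β, δ} = {(2,β), (2,δ)}
  {2, 3} × {β} = {(2,β), (3,β)}
  {2, 3} × {δ} = {(2,δ), (3,δ)}
  {3} × {β, γ} = {(3,β), (3,γ)}
  {3} × {β, δ} = {(3,β), (3,δ)}
  {1} × {β, γ, δ} = {(1,β), (1,γ), (1,δ)}
  {1, 2, 3} × {β} = {(1,β), (2,β), (3,β)}
  {1, 2, 3} × {δ} = {(1,δ), (2,δ), (3,δ)}
  {2} × {β, γ, δ} = {(2,β), (2,γ), (2,δ)}
  {3} × {β, γ, δ} = {(3,β), (3,γ), (3,δ)}
  {1, 2} × {β, γ} = {(1,β), (1,γ), (2,β), (2,γ)}
  {1, 3} × {β, γ} = {(1,β), (1,γ), (3,β), (3,γ)}
  {1, 2} × {β, δ} = {(1,β), (1,δ), (2,β), (2,δ)}
  {1, 3} × {β, δ} = {(1,β), (1,δ), (3,β), (3,δ)}
  {2, 3} × {β, γ} = {(2,β), (2,γ), (3,β), (3,γ)}
  {2, 3} × {β, δ} = {(2,β), (2,δ), (3,β), (3,δ)}
  {1, 2} × {β, γ, δ} = {(1,β), (1,γ), (1,δ), (2,β), (2,γ), (2,δ)}
  {1, 3} × {β, γ, δ} = {(1,β), (1,γ), (1,δ), (3,β), (3,γ), (3,δ)}
  {1, 2, 3} × {β, γ} = {(1,β), (1,γ), (2,β), (2,γ), (3,β), (3,γ)}
  {1, 2, 3} × {β, δ} = {(1,β), (1,δ), (2,β), (2,δ), (3,β), (3,δ)}
  {2, 3} × {β, γ, δ} = {(2,β), (2,γ), (2,δ), (3,β), (3,γ), (3,δ)}
  {1, 2, 3} × {β, γ, δ} = {(1,β), (1,γ), (1,δ), (2,β), (2,γ), (2,δ), (3,β), (3,γ), (3,δ)}
These 36 distinct sets form the basis B.
Close under arbitrary unions to get τ_{X×Y}; counting gives |τ_{X×Y}| = 216.


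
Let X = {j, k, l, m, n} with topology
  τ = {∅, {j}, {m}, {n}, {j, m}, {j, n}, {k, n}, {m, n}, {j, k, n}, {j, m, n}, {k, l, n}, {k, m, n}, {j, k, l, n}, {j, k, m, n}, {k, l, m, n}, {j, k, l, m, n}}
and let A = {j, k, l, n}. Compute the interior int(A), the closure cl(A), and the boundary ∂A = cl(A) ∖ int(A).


int(A) = {j, k, l, n}, cl(A) = {j, k, l, n}, ∂A = ∅.

Closed sets in (X, τ) are complements of opens:
  closed(X, τ) = {∅, {j}, {l}, {m}, {j, l}, {j, m}, {k, l}, {l, m}, {j, k, l}, {j, l, m}, {k, l, m}, {k, l, n}, {j, k, l, m}, {j, k, l, n}, {k, l, m, n}, {j, k, l, m, n}}.
int(A) = ⋃ {U ∈ τ : U ⊆ A}. Opens contained in A: ∅, {j}, {n}, {j, n}, {k, n}, {j, k, n}, {k, l, n}, {j, k, l, n}.
Taking the union of these: int(A) = {j, k, l, n}.
cl(A) = ⋂ {C closed : A ⊆ C}. Closed sets containing A: {j, k, l, n}, {j, k, l, m, n}.
Intersecting these: cl(A) = {j, k, l, n}.
∂A = cl(A) ∖ int(A) = {j, k, l, n} ∖ {j, k, l, n} = ∅.


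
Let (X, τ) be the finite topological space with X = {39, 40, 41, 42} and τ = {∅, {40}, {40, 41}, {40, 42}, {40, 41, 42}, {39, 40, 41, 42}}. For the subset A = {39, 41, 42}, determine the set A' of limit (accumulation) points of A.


A' = {39}

For each x ∈ X, list the open sets U ∈ τ with x ∈ U, then check whether U ∩ (A ∖ {x}) ≠ ∅ for every such U.
  x = 39: opens ∋ x are {39, 40, 41, 42}; each meets A ∖ {39}, so x IS a limit point.
  x = 40: open {40} ∋ x has {40} ∩ (A ∖ {40}) = ∅, so x is NOT a limit point.
  x = 41: open {40, 41} ∋ x has {40, 41} ∩ (A ∖ {41}) = ∅, so x is NOT a limit point.
  x = 42: open {40, 42} ∋ x has {40, 42} ∩ (A ∖ {42}) = ∅, so x is NOT a limit point.
Collecting: A' = {39}.
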